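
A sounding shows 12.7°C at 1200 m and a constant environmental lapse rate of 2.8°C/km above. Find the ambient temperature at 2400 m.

9.34°C

1200 → 2400 m (environmental, 2.8°C/km): ΔT = -2.8 × 1.2 = -3.36°C → T = 9.34°C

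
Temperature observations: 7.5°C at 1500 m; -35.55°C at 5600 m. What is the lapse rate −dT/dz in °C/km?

10.5°C/km

Γ = −ΔT/Δz = (7.5 − (-35.55)) / (5600 − 1500) m
  = 43.05°C / 4.1 km = 10.5°C/km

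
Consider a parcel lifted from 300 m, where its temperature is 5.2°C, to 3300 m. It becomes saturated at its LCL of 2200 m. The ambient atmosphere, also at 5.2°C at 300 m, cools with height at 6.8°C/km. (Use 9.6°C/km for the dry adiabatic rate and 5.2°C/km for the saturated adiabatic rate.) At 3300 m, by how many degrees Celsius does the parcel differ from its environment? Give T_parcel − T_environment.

Parcel:
  300–2200 m, dry: Δz = 1.9 km ⇒ ΔT = -18.24°C; T = -13.04°C
  2200–3300 m, saturated: Δz = 1.1 km ⇒ ΔT = -5.72°C; T = -18.76°C
Environment:
  300–3300 m, environment: Δz = 3 km ⇒ ΔT = -20.4°C; T = -15.2°C
T_parcel − T_env = -18.76 − (-15.2) = -3.56°C

-3.56°C (parcel cooler than environment)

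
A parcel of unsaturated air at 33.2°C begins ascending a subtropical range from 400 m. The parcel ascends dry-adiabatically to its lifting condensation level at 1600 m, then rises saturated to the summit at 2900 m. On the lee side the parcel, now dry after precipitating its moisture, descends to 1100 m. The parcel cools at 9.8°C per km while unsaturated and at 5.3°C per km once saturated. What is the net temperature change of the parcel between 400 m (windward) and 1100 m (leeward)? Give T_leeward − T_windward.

-1.01°C

From 400 m to 1600 m (dry): cools by 9.8 × 1.2 = 11.76°C, giving 21.44°C.
From 1600 m to 2900 m (saturated): cools by 5.3 × 1.3 = 6.89°C, giving 14.55°C.
From 2900 m to 1100 m (dry descent): warms by 9.8 × 1.8 = 17.64°C, giving 32.19°C.
Net change vs windward start: 32.19 − 33.2 = -1.01°C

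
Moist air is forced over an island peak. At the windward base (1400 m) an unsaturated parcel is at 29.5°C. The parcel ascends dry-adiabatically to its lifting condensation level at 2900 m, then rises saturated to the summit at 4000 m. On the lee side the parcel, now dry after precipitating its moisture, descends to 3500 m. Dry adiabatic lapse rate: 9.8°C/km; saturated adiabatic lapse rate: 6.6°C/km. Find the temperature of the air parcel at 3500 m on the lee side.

Dry to 2900 m: -9.8 × 1.5 km = -14.7°C, so T = 14.8°C.
Saturated to 4000 m: -6.6 × 1.1 km = -7.26°C, so T = 7.54°C.
Dry descent to 3500 m: +9.8 × 0.5 km = +4.9°C, so T = 12.44°C.

12.44°C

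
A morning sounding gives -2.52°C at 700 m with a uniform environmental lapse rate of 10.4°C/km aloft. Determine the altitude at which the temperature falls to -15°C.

1900 m

Height above start = (-2.52 − (-15)) / 10.4 = 1.2 km
Altitude = 700 m + 1200 m = 1900 m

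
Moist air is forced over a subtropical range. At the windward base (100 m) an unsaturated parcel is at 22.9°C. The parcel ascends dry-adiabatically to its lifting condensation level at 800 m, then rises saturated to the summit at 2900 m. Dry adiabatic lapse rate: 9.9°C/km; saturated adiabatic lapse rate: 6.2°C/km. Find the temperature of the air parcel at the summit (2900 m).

From 100 m to 800 m (dry): cools by 9.9 × 0.7 = 6.93°C, giving 15.97°C.
From 800 m to 2900 m (saturated): cools by 6.2 × 2.1 = 13.02°C, giving 2.95°C.

2.95°C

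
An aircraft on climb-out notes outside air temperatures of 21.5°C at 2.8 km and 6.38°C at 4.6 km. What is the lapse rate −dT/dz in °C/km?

Γ = −ΔT/Δz = (21.5 − 6.38) / (4600 − 2800) m
  = 15.12°C / 1.8 km = 8.4°C/km

8.4°C/km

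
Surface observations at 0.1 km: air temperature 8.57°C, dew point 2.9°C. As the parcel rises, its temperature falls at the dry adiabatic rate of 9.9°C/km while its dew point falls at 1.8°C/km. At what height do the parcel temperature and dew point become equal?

T and T_d converge at 9.9 − 1.8 = 8.1°C per km
Height above start = (8.57 − 2.9) / 8.1 = 0.7 km
LCL altitude = 100 m + 700 m = 800 m

0.8 km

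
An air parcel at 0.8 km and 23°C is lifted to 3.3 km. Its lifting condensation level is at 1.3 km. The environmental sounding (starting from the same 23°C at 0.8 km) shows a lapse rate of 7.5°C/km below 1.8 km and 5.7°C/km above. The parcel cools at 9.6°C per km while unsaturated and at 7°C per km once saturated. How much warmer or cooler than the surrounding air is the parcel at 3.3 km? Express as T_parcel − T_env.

Parcel:
  800–1300 m, dry: Δz = 0.5 km ⇒ ΔT = -4.8°C; T = 18.2°C
  1300–3300 m, saturated: Δz = 2 km ⇒ ΔT = -14°C; T = 4.2°C
Environment:
  800–1800 m, environment, lower layer: Δz = 1 km ⇒ ΔT = -7.5°C; T = 15.5°C
  1800–3300 m, environment, upper layer: Δz = 1.5 km ⇒ ΔT = -8.55°C; T = 6.95°C
T_parcel − T_env = 4.2 − 6.95 = -2.75°C

-2.75°C (parcel cooler than environment)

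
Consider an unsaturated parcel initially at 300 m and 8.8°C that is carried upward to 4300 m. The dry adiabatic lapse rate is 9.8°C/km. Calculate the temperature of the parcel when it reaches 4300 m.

-30.4°C

300 → 4300 m (dry adiabatic, 9.8°C/km): ΔT = -9.8 × 4 = -39.2°C → T = -30.4°C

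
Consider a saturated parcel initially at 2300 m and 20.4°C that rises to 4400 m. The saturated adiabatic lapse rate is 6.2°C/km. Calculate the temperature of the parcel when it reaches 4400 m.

7.38°C

Saturated adiabatic to 4400 m: -6.2 × 2.1 km = -13.02°C, so T = 7.38°C.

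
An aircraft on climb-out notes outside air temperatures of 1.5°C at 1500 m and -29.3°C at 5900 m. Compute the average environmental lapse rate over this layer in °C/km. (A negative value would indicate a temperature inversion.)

Γ = −ΔT/Δz = (1.5 − (-29.3)) / (5900 − 1500) m
  = 30.8°C / 4.4 km = 7°C/km

7°C/km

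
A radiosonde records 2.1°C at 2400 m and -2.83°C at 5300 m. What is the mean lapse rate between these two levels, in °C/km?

Γ = −ΔT/Δz = (2.1 − (-2.83)) / (5300 − 2400) m
  = 4.93°C / 2.9 km = 1.7°C/km

1.7°C/km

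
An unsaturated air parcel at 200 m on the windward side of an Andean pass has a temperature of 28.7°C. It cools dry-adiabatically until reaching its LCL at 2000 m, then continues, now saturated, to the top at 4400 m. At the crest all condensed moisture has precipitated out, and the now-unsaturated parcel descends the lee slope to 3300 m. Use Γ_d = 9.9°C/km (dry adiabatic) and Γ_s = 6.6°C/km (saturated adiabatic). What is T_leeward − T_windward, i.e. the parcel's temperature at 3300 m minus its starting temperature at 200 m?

200 → 2000 m (dry, 9.9°C/km): ΔT = -9.9 × 1.8 = -17.82°C → T = 10.88°C
2000 → 4400 m (saturated, 6.6°C/km): ΔT = -6.6 × 2.4 = -15.84°C → T = -4.96°C
4400 → 3300 m (dry descent, 9.9°C/km): ΔT = +9.9 × 1.1 = +10.89°C → T = 5.93°C
Net change vs windward start: 5.93 − 28.7 = -22.77°C

-22.77°C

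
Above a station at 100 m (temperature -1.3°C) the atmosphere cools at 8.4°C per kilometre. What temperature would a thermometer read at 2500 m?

From 100 m to 2500 m (environmental): cools by 8.4 × 2.4 = 20.16°C, giving -21.46°C.

-21.46°C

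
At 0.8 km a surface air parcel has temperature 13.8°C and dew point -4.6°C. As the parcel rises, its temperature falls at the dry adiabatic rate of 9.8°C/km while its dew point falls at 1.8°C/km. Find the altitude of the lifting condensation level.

T and T_d converge at 9.8 − 1.8 = 8°C per km
Height above start = (13.8 − (-4.6)) / 8 = 2.3 km
LCL altitude = 800 m + 2300 m = 3100 m

3.1 km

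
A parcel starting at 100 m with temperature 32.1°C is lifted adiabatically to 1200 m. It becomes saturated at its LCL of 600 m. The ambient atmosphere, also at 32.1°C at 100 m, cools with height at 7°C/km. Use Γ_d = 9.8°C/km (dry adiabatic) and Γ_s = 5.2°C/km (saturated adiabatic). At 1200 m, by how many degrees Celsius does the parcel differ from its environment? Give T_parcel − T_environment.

Parcel:
  Dry to 600 m: -9.8 × 0.5 km = -4.9°C, so T = 27.2°C.
  Saturated to 1200 m: -5.2 × 0.6 km = -3.12°C, so T = 24.08°C.
Environment:
  Environment to 1200 m: -7 × 1.1 km = -7.7°C, so T = 24.4°C.
T_parcel − T_env = 24.08 − 24.4 = -0.32°C

-0.32°C (parcel cooler than environment)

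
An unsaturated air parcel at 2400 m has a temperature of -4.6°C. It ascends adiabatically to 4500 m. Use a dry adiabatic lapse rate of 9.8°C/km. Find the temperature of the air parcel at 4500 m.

Dry adiabatic to 4500 m: -9.8 × 2.1 km = -20.58°C, so T = -25.18°C.

-25.18°C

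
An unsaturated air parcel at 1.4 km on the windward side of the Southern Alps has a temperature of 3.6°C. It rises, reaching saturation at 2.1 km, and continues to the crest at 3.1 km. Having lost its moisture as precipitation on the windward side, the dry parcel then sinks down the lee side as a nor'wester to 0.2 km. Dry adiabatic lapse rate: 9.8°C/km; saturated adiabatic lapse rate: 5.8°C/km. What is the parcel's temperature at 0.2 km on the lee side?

19.36°C

Dry to 2100 m: -9.8 × 0.7 km = -6.86°C, so T = -3.26°C.
Saturated to 3100 m: -5.8 × 1 km = -5.8°C, so T = -9.06°C.
Dry descent to 200 m: +9.8 × 2.9 km = +28.42°C, so T = 19.36°C.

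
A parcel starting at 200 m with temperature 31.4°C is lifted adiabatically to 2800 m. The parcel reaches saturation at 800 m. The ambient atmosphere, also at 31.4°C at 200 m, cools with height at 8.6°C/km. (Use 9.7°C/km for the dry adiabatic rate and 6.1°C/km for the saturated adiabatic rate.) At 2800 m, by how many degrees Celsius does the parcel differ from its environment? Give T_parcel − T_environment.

+4.34°C (parcel warmer than environment)

Parcel:
  Dry to 800 m: -9.7 × 0.6 km = -5.82°C, so T = 25.58°C.
  Saturated to 2800 m: -6.1 × 2 km = -12.2°C, so T = 13.38°C.
Environment:
  Environment to 2800 m: -8.6 × 2.6 km = -22.36°C, so T = 9.04°C.
T_parcel − T_env = 13.38 − 9.04 = +4.34°C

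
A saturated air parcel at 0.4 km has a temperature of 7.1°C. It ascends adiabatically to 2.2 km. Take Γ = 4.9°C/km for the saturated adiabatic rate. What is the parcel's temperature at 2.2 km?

-1.72°C

400–2200 m, saturated adiabatic: Δz = 1.8 km ⇒ ΔT = -8.82°C; T = -1.72°C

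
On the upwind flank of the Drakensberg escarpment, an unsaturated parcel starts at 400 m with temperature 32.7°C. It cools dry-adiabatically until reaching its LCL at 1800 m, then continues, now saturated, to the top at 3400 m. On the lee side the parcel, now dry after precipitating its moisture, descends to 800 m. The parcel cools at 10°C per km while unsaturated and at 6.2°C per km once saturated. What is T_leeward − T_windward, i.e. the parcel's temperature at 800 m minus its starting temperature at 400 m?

+2.08°C

Dry to 1800 m: -10 × 1.4 km = -14°C, so T = 18.7°C.
Saturated to 3400 m: -6.2 × 1.6 km = -9.92°C, so T = 8.78°C.
Dry descent to 800 m: +10 × 2.6 km = +26°C, so T = 34.78°C.
Net change vs windward start: 34.78 − 32.7 = +2.08°C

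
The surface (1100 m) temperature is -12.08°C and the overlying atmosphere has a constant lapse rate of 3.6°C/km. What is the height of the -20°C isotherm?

Height above start = (-12.08 − (-20)) / 3.6 = 2.2 km
Altitude = 1100 m + 2200 m = 3300 m

3300 m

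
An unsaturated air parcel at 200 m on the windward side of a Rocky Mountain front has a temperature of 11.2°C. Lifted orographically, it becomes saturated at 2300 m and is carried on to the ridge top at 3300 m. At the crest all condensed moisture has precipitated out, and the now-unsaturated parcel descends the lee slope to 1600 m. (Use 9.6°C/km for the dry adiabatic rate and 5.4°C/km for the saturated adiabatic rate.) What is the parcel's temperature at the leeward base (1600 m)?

From 200 m to 2300 m (dry): cools by 9.6 × 2.1 = 20.16°C, giving -8.96°C.
From 2300 m to 3300 m (saturated): cools by 5.4 × 1 = 5.4°C, giving -14.36°C.
From 3300 m to 1600 m (dry descent): warms by 9.6 × 1.7 = 16.32°C, giving 1.96°C.

1.96°C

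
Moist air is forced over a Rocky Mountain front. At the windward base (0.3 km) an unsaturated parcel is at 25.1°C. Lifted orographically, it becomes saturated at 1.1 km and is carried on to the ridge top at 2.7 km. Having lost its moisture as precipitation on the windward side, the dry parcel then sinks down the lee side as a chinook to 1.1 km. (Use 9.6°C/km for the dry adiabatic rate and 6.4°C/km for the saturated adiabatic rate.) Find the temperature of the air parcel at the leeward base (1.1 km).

22.54°C

From 300 m to 1100 m (dry): cools by 9.6 × 0.8 = 7.68°C, giving 17.42°C.
From 1100 m to 2700 m (saturated): cools by 6.4 × 1.6 = 10.24°C, giving 7.18°C.
From 2700 m to 1100 m (dry descent): warms by 9.6 × 1.6 = 15.36°C, giving 22.54°C.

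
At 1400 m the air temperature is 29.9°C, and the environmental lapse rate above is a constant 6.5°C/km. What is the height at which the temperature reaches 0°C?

Height above start = (29.9 − 0) / 6.5 = 4.6 km
Altitude = 1400 m + 4600 m = 6000 m

6000 m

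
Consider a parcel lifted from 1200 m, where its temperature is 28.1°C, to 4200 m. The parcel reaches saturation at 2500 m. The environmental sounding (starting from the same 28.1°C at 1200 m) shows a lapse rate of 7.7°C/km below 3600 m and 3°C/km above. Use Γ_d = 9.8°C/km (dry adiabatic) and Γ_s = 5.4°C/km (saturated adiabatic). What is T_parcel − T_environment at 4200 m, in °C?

-1.64°C (parcel cooler than environment)

Parcel:
  Dry to 2500 m: -9.8 × 1.3 km = -12.74°C, so T = 15.36°C.
  Saturated to 4200 m: -5.4 × 1.7 km = -9.18°C, so T = 6.18°C.
Environment:
  Environment, lower layer to 3600 m: -7.7 × 2.4 km = -18.48°C, so T = 9.62°C.
  Environment, upper layer to 4200 m: -3 × 0.6 km = -1.8°C, so T = 7.82°C.
T_parcel − T_env = 6.18 − 7.82 = -1.64°C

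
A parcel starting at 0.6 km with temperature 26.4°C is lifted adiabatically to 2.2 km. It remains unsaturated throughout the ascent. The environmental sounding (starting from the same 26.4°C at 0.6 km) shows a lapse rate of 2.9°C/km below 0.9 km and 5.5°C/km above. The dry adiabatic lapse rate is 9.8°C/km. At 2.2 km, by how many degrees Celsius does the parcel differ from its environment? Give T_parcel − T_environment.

-7.66°C (parcel cooler than environment)

Parcel:
  600–2200 m, dry: Δz = 1.6 km ⇒ ΔT = -15.68°C; T = 10.72°C
Environment:
  600–900 m, environment, lower layer: Δz = 0.3 km ⇒ ΔT = -0.87°C; T = 25.53°C
  900–2200 m, environment, upper layer: Δz = 1.3 km ⇒ ΔT = -7.15°C; T = 18.38°C
T_parcel − T_env = 10.72 − 18.38 = -7.66°C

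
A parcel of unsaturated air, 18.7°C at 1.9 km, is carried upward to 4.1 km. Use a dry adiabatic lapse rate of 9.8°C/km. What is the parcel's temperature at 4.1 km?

-2.86°C

Dry adiabatic to 4100 m: -9.8 × 2.2 km = -21.56°C, so T = -2.86°C.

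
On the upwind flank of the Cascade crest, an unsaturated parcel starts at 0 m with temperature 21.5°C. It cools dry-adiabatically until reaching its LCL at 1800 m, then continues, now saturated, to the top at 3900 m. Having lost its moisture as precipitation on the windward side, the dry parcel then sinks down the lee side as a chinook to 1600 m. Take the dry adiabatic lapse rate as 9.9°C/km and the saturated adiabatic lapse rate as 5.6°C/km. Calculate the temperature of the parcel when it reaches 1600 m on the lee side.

14.69°C

From 0 m to 1800 m (dry): cools by 9.9 × 1.8 = 17.82°C, giving 3.68°C.
From 1800 m to 3900 m (saturated): cools by 5.6 × 2.1 = 11.76°C, giving -8.08°C.
From 3900 m to 1600 m (dry descent): warms by 9.9 × 2.3 = 22.77°C, giving 14.69°C.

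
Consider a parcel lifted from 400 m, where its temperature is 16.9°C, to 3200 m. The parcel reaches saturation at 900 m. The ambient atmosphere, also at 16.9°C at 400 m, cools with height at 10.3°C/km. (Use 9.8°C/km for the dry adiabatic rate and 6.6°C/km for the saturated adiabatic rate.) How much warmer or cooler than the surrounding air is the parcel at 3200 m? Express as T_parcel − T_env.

+8.76°C (parcel warmer than environment)

Parcel:
  Dry to 900 m: -9.8 × 0.5 km = -4.9°C, so T = 12°C.
  Saturated to 3200 m: -6.6 × 2.3 km = -15.18°C, so T = -3.18°C.
Environment:
  Environment to 3200 m: -10.3 × 2.8 km = -28.84°C, so T = -11.94°C.
T_parcel − T_env = -3.18 − (-11.94) = +8.76°C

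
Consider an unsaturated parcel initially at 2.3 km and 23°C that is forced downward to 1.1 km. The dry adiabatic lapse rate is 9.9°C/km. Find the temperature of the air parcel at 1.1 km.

34.88°C

2300–1100 m, dry adiabatic: Δz = 1.2 km ⇒ ΔT = +11.88°C; T = 34.88°C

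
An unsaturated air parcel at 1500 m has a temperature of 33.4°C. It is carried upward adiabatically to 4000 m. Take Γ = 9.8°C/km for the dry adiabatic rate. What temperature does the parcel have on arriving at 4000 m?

1500–4000 m, dry adiabatic: Δz = 2.5 km ⇒ ΔT = -24.5°C; T = 8.9°C

8.9°C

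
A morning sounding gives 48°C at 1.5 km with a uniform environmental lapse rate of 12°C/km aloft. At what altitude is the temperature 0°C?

Height above start = (48 − 0) / 12 = 4 km
Altitude = 1500 m + 4000 m = 5500 m

5.5 km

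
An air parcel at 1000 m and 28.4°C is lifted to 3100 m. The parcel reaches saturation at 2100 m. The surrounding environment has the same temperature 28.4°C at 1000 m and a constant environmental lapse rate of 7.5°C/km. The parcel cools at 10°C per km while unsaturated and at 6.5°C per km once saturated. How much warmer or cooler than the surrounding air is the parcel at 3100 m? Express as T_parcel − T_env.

-1.75°C (parcel cooler than environment)

Parcel:
  1000 → 2100 m (dry, 10°C/km): ΔT = -10 × 1.1 = -11°C → T = 17.4°C
  2100 → 3100 m (saturated, 6.5°C/km): ΔT = -6.5 × 1 = -6.5°C → T = 10.9°C
Environment:
  1000 → 3100 m (environment, 7.5°C/km): ΔT = -7.5 × 2.1 = -15.75°C → T = 12.65°C
T_parcel − T_env = 10.9 − 12.65 = -1.75°C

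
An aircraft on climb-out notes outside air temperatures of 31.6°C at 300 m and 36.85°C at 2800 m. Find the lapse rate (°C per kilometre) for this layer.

Γ = −ΔT/Δz = (31.6 − 36.85) / (2800 − 300) m
  = -5.25°C / 2.5 km = -2.1°C/km

-2.1°C/km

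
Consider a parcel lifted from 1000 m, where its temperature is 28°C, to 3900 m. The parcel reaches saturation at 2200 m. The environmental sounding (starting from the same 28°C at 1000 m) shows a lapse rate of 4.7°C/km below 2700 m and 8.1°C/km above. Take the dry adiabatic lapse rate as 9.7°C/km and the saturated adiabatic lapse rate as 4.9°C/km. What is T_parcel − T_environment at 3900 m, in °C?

-2.26°C (parcel cooler than environment)

Parcel:
  From 1000 m to 2200 m (dry): cools by 9.7 × 1.2 = 11.64°C, giving 16.36°C.
  From 2200 m to 3900 m (saturated): cools by 4.9 × 1.7 = 8.33°C, giving 8.03°C.
Environment:
  From 1000 m to 2700 m (environment, lower layer): cools by 4.7 × 1.7 = 7.99°C, giving 20.01°C.
  From 2700 m to 3900 m (environment, upper layer): cools by 8.1 × 1.2 = 9.72°C, giving 10.29°C.
T_parcel − T_env = 8.03 − 10.29 = -2.26°C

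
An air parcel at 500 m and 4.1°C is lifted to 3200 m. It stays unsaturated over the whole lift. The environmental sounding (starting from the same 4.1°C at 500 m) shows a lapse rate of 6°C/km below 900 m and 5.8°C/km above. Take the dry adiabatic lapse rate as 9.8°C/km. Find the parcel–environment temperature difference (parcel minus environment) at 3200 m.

-10.72°C (parcel cooler than environment)

Parcel:
  500 → 3200 m (dry, 9.8°C/km): ΔT = -9.8 × 2.7 = -26.46°C → T = -22.36°C
Environment:
  500 → 900 m (environment, lower layer, 6°C/km): ΔT = -6 × 0.4 = -2.4°C → T = 1.7°C
  900 → 3200 m (environment, upper layer, 5.8°C/km): ΔT = -5.8 × 2.3 = -13.34°C → T = -11.64°C
T_parcel − T_env = -22.36 − (-11.64) = -10.72°C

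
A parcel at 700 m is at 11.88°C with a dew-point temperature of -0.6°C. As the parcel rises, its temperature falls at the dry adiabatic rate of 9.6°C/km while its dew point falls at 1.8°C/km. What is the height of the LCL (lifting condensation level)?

2300 m

T and T_d converge at 9.6 − 1.8 = 7.8°C per km
Height above start = (11.88 − (-0.6)) / 7.8 = 1.6 km
LCL altitude = 700 m + 1600 m = 2300 m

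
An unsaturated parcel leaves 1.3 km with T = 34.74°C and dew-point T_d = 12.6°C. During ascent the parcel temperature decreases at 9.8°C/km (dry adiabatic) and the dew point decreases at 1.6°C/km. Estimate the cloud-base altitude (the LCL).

T and T_d converge at 9.8 − 1.6 = 8.2°C per km
Height above start = (34.74 − 12.6) / 8.2 = 2.7 km
LCL altitude = 1300 m + 2700 m = 4000 m

4 km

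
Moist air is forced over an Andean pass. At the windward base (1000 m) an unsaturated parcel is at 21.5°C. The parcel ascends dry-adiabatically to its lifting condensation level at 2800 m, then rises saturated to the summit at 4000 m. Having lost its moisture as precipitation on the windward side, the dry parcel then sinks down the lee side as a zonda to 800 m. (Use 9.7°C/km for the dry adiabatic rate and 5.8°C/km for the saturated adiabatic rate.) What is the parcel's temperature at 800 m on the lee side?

1000–2800 m, dry: Δz = 1.8 km ⇒ ΔT = -17.46°C; T = 4.04°C
2800–4000 m, saturated: Δz = 1.2 km ⇒ ΔT = -6.96°C; T = -2.92°C
4000–800 m, dry descent: Δz = 3.2 km ⇒ ΔT = +31.04°C; T = 28.12°C

28.12°C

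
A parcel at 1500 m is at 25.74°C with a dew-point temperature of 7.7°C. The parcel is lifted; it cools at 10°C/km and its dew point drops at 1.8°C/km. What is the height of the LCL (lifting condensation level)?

T and T_d converge at 10 − 1.8 = 8.2°C per km
Height above start = (25.74 − 7.7) / 8.2 = 2.2 km
LCL altitude = 1500 m + 2200 m = 3700 m

3700 m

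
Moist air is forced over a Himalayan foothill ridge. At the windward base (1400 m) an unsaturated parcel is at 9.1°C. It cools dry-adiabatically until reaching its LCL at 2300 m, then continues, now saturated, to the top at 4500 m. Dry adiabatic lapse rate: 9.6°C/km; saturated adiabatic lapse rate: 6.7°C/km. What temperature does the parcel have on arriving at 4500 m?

From 1400 m to 2300 m (dry): cools by 9.6 × 0.9 = 8.64°C, giving 0.46°C.
From 2300 m to 4500 m (saturated): cools by 6.7 × 2.2 = 14.74°C, giving -14.28°C.

-14.28°C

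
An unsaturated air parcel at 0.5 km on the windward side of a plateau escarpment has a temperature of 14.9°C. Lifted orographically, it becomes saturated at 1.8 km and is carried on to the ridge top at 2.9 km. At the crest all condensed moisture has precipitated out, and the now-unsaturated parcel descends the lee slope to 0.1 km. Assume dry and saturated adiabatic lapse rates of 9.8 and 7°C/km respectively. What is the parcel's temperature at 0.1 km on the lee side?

21.9°C

500 → 1800 m (dry, 9.8°C/km): ΔT = -9.8 × 1.3 = -12.74°C → T = 2.16°C
1800 → 2900 m (saturated, 7°C/km): ΔT = -7 × 1.1 = -7.7°C → T = -5.54°C
2900 → 100 m (dry descent, 9.8°C/km): ΔT = +9.8 × 2.8 = +27.44°C → T = 21.9°C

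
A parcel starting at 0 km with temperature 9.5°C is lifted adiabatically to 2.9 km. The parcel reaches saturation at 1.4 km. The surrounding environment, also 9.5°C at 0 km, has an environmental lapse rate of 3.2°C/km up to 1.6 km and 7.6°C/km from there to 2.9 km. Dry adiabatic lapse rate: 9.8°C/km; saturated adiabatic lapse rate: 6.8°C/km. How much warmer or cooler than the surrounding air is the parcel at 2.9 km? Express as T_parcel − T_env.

Parcel:
  Dry to 1400 m: -9.8 × 1.4 km = -13.72°C, so T = -4.22°C.
  Saturated to 2900 m: -6.8 × 1.5 km = -10.2°C, so T = -14.42°C.
Environment:
  Environment, lower layer to 1600 m: -3.2 × 1.6 km = -5.12°C, so T = 4.38°C.
  Environment, upper layer to 2900 m: -7.6 × 1.3 km = -9.88°C, so T = -5.5°C.
T_parcel − T_env = -14.42 − (-5.5) = -8.92°C

-8.92°C (parcel cooler than environment)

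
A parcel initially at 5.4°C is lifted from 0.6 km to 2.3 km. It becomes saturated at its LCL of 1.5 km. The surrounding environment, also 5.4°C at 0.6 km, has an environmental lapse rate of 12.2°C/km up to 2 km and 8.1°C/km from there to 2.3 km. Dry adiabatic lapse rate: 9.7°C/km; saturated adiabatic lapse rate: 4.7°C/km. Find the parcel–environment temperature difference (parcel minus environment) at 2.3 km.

Parcel:
  Dry to 1500 m: -9.7 × 0.9 km = -8.73°C, so T = -3.33°C.
  Saturated to 2300 m: -4.7 × 0.8 km = -3.76°C, so T = -7.09°C.
Environment:
  Environment, lower layer to 2000 m: -12.2 × 1.4 km = -17.08°C, so T = -11.68°C.
  Environment, upper layer to 2300 m: -8.1 × 0.3 km = -2.43°C, so T = -14.11°C.
T_parcel − T_env = -7.09 − (-14.11) = +7.02°C

+7.02°C (parcel warmer than environment)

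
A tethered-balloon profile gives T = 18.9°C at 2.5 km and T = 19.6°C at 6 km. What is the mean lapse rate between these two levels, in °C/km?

Γ = −ΔT/Δz = (18.9 − 19.6) / (6000 − 2500) m
  = -0.7°C / 3.5 km = -0.2°C/km

-0.2°C/km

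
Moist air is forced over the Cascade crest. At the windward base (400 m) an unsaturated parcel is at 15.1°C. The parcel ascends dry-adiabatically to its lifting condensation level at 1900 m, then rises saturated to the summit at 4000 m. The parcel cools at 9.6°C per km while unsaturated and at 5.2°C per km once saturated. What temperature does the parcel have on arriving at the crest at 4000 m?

-10.22°C

Dry to 1900 m: -9.6 × 1.5 km = -14.4°C, so T = 0.7°C.
Saturated to 4000 m: -5.2 × 2.1 km = -10.92°C, so T = -10.22°C.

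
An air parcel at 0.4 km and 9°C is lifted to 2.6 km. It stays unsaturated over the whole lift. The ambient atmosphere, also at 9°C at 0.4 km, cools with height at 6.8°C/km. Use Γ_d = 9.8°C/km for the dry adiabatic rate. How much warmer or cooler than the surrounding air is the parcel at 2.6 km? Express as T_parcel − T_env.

Parcel:
  Dry to 2600 m: -9.8 × 2.2 km = -21.56°C, so T = -12.56°C.
Environment:
  Environment to 2600 m: -6.8 × 2.2 km = -14.96°C, so T = -5.96°C.
T_parcel − T_env = -12.56 − (-5.96) = -6.6°C

-6.6°C (parcel cooler than environment)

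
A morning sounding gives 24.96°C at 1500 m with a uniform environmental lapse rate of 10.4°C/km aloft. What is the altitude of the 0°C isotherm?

3900 m

Height above start = (24.96 − 0) / 10.4 = 2.4 km
Altitude = 1500 m + 2400 m = 3900 m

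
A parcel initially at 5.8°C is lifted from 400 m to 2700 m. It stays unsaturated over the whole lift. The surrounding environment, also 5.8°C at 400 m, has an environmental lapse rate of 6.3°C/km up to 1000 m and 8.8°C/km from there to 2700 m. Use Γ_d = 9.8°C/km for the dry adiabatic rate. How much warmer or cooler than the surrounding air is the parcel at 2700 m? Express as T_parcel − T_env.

Parcel:
  From 400 m to 2700 m (dry): cools by 9.8 × 2.3 = 22.54°C, giving -16.74°C.
Environment:
  From 400 m to 1000 m (environment, lower layer): cools by 6.3 × 0.6 = 3.78°C, giving 2.02°C.
  From 1000 m to 2700 m (environment, upper layer): cools by 8.8 × 1.7 = 14.96°C, giving -12.94°C.
T_parcel − T_env = -16.74 − (-12.94) = -3.8°C

-3.8°C (parcel cooler than environment)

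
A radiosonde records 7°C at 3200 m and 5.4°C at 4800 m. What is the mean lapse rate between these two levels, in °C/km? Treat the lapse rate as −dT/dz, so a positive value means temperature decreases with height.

1°C/km

Γ = −ΔT/Δz = (7 − 5.4) / (4800 − 3200) m
  = 1.6°C / 1.6 km = 1°C/km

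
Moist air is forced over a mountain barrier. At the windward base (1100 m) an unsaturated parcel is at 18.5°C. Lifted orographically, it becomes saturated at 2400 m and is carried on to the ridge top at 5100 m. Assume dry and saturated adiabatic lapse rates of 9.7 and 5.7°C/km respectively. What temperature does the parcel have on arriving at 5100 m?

Dry to 2400 m: -9.7 × 1.3 km = -12.61°C, so T = 5.89°C.
Saturated to 5100 m: -5.7 × 2.7 km = -15.39°C, so T = -9.5°C.

-9.5°C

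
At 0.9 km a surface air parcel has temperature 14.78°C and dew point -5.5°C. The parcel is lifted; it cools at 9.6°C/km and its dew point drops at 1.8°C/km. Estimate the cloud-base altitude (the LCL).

3.5 km

T and T_d converge at 9.6 − 1.8 = 7.8°C per km
Height above start = (14.78 − (-5.5)) / 7.8 = 2.6 km
LCL altitude = 900 m + 2600 m = 3500 m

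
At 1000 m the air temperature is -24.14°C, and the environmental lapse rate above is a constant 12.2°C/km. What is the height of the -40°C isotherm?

2300 m

Height above start = (-24.14 − (-40)) / 12.2 = 1.3 km
Altitude = 1000 m + 1300 m = 2300 m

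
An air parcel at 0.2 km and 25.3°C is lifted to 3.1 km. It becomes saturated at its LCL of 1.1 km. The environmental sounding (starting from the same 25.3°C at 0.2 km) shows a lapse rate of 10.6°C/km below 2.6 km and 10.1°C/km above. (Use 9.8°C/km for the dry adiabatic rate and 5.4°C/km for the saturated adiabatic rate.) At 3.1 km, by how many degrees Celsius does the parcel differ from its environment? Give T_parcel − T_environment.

Parcel:
  200–1100 m, dry: Δz = 0.9 km ⇒ ΔT = -8.82°C; T = 16.48°C
  1100–3100 m, saturated: Δz = 2 km ⇒ ΔT = -10.8°C; T = 5.68°C
Environment:
  200–2600 m, environment, lower layer: Δz = 2.4 km ⇒ ΔT = -25.44°C; T = -0.14°C
  2600–3100 m, environment, upper layer: Δz = 0.5 km ⇒ ΔT = -5.05°C; T = -5.19°C
T_parcel − T_env = 5.68 − (-5.19) = +10.87°C

+10.87°C (parcel warmer than environment)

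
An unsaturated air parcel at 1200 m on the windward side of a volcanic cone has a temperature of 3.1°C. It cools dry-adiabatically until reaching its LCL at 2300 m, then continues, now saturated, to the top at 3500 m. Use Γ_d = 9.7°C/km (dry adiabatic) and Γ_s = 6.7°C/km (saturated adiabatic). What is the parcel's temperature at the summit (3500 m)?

-15.61°C

1200 → 2300 m (dry, 9.7°C/km): ΔT = -9.7 × 1.1 = -10.67°C → T = -7.57°C
2300 → 3500 m (saturated, 6.7°C/km): ΔT = -6.7 × 1.2 = -8.04°C → T = -15.61°C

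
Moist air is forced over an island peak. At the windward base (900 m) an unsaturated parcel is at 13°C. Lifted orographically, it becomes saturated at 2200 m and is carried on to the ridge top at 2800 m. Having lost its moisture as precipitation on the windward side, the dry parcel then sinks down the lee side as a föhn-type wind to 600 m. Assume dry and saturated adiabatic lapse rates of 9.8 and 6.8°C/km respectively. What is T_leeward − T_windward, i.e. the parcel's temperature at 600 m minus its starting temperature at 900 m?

+4.74°C

From 900 m to 2200 m (dry): cools by 9.8 × 1.3 = 12.74°C, giving 0.26°C.
From 2200 m to 2800 m (saturated): cools by 6.8 × 0.6 = 4.08°C, giving -3.82°C.
From 2800 m to 600 m (dry descent): warms by 9.8 × 2.2 = 21.56°C, giving 17.74°C.
Net change vs windward start: 17.74 − 13 = +4.74°C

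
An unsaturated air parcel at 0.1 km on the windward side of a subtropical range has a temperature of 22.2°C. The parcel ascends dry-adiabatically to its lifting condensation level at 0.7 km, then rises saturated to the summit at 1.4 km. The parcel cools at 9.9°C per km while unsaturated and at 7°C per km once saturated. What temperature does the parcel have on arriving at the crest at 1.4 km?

100 → 700 m (dry, 9.9°C/km): ΔT = -9.9 × 0.6 = -5.94°C → T = 16.26°C
700 → 1400 m (saturated, 7°C/km): ΔT = -7 × 0.7 = -4.9°C → T = 11.36°C

11.36°C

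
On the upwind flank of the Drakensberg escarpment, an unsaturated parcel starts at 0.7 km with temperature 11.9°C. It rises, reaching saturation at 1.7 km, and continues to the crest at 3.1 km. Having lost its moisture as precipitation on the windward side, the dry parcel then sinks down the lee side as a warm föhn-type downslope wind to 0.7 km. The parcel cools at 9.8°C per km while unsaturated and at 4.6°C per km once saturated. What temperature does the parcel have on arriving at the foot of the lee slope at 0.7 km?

19.18°C

Dry to 1700 m: -9.8 × 1 km = -9.8°C, so T = 2.1°C.
Saturated to 3100 m: -4.6 × 1.4 km = -6.44°C, so T = -4.34°C.
Dry descent to 700 m: +9.8 × 2.4 km = +23.52°C, so T = 19.18°C.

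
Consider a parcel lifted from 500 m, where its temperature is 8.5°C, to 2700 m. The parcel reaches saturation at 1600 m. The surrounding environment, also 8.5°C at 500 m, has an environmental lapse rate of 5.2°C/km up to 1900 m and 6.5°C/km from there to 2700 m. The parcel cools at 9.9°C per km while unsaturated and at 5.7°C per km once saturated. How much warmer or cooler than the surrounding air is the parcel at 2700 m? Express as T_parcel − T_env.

Parcel:
  500 → 1600 m (dry, 9.9°C/km): ΔT = -9.9 × 1.1 = -10.89°C → T = -2.39°C
  1600 → 2700 m (saturated, 5.7°C/km): ΔT = -5.7 × 1.1 = -6.27°C → T = -8.66°C
Environment:
  500 → 1900 m (environment, lower layer, 5.2°C/km): ΔT = -5.2 × 1.4 = -7.28°C → T = 1.22°C
  1900 → 2700 m (environment, upper layer, 6.5°C/km): ΔT = -6.5 × 0.8 = -5.2°C → T = -3.98°C
T_parcel − T_env = -8.66 − (-3.98) = -4.68°C

-4.68°C (parcel cooler than environment)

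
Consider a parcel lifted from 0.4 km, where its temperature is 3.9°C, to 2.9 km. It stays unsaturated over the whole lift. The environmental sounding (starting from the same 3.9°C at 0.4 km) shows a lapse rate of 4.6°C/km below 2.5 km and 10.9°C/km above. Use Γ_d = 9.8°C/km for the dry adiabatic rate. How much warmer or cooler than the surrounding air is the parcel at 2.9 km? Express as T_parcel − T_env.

-10.48°C (parcel cooler than environment)

Parcel:
  Dry to 2900 m: -9.8 × 2.5 km = -24.5°C, so T = -20.6°C.
Environment:
  Environment, lower layer to 2500 m: -4.6 × 2.1 km = -9.66°C, so T = -5.76°C.
  Environment, upper layer to 2900 m: -10.9 × 0.4 km = -4.36°C, so T = -10.12°C.
T_parcel − T_env = -20.6 − (-10.12) = -10.48°C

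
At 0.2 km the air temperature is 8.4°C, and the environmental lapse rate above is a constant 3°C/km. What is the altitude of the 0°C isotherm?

3 km

Height above start = (8.4 − 0) / 3 = 2.8 km
Altitude = 200 m + 2800 m = 3000 m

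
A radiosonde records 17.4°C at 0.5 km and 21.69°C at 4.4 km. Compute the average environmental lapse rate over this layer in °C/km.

-1.1°C/km

Γ = −ΔT/Δz = (17.4 − 21.69) / (4400 − 500) m
  = -4.29°C / 3.9 km = -1.1°C/km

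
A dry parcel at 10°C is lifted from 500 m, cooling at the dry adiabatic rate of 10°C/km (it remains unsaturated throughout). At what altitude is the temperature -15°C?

Height above start = (10 − (-15)) / 10 = 2.5 km
Altitude = 500 m + 2500 m = 3000 m

3000 m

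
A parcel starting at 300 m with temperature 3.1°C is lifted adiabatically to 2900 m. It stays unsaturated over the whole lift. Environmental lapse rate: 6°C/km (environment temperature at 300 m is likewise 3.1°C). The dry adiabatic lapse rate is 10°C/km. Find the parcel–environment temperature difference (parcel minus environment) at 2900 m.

Parcel:
  300–2900 m, dry: Δz = 2.6 km ⇒ ΔT = -26°C; T = -22.9°C
Environment:
  300–2900 m, environment: Δz = 2.6 km ⇒ ΔT = -15.6°C; T = -12.5°C
T_parcel − T_env = -22.9 − (-12.5) = -10.4°C

-10.4°C (parcel cooler than environment)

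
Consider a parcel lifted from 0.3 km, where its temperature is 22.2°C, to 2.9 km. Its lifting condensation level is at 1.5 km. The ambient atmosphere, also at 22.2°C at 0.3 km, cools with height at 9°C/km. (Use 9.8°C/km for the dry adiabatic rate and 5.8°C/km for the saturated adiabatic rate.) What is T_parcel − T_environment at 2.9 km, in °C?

+3.52°C (parcel warmer than environment)

Parcel:
  Dry to 1500 m: -9.8 × 1.2 km = -11.76°C, so T = 10.44°C.
  Saturated to 2900 m: -5.8 × 1.4 km = -8.12°C, so T = 2.32°C.
Environment:
  Environment to 2900 m: -9 × 2.6 km = -23.4°C, so T = -1.2°C.
T_parcel − T_env = 2.32 − (-1.2) = +3.52°C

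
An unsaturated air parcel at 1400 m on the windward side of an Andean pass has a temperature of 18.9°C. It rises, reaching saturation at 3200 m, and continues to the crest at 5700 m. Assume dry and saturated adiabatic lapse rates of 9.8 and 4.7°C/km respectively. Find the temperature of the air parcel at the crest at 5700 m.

-10.49°C

1400–3200 m, dry: Δz = 1.8 km ⇒ ΔT = -17.64°C; T = 1.26°C
3200–5700 m, saturated: Δz = 2.5 km ⇒ ΔT = -11.75°C; T = -10.49°C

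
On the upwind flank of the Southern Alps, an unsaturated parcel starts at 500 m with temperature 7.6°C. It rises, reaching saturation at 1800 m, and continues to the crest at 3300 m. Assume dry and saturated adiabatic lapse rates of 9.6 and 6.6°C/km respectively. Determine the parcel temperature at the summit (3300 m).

-14.78°C

From 500 m to 1800 m (dry): cools by 9.6 × 1.3 = 12.48°C, giving -4.88°C.
From 1800 m to 3300 m (saturated): cools by 6.6 × 1.5 = 9.9°C, giving -14.78°C.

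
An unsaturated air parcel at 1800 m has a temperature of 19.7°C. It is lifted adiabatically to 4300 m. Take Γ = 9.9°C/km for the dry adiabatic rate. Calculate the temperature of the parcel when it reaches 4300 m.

1800–4300 m, dry adiabatic: Δz = 2.5 km ⇒ ΔT = -24.75°C; T = -5.05°C

-5.05°C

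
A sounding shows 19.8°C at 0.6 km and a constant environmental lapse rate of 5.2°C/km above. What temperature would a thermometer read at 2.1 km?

12°C

Environmental to 2100 m: -5.2 × 1.5 km = -7.8°C, so T = 12°C.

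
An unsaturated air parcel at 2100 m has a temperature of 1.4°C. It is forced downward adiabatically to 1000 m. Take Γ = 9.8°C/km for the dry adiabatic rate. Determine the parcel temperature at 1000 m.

12.18°C

From 2100 m to 1000 m (dry adiabatic): warms by 9.8 × 1.1 = 10.78°C, giving 12.18°C.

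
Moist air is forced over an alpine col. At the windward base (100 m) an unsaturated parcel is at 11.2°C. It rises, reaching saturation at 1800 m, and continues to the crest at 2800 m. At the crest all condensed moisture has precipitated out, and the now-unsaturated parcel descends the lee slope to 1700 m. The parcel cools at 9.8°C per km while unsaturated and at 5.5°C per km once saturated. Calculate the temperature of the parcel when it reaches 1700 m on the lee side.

100–1800 m, dry: Δz = 1.7 km ⇒ ΔT = -16.66°C; T = -5.46°C
1800–2800 m, saturated: Δz = 1 km ⇒ ΔT = -5.5°C; T = -10.96°C
2800–1700 m, dry descent: Δz = 1.1 km ⇒ ΔT = +10.78°C; T = -0.18°C

-0.18°C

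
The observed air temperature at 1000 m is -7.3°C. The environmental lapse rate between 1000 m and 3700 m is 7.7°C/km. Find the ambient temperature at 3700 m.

-28.09°C

1000–3700 m, environmental: Δz = 2.7 km ⇒ ΔT = -20.79°C; T = -28.09°C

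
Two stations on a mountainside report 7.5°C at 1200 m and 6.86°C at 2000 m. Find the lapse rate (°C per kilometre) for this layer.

Γ = −ΔT/Δz = (7.5 − 6.86) / (2000 − 1200) m
  = 0.64°C / 0.8 km = 0.8°C/km

0.8°C/km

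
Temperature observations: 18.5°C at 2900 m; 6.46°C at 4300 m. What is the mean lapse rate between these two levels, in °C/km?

8.6°C/km

Γ = −ΔT/Δz = (18.5 − 6.46) / (4300 − 2900) m
  = 12.04°C / 1.4 km = 8.6°C/km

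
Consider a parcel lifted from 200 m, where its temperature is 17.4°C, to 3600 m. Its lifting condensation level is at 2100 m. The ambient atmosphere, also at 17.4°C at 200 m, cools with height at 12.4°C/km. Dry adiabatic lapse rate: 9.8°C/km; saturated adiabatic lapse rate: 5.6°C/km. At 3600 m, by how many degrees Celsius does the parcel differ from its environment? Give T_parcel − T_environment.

Parcel:
  Dry to 2100 m: -9.8 × 1.9 km = -18.62°C, so T = -1.22°C.
  Saturated to 3600 m: -5.6 × 1.5 km = -8.4°C, so T = -9.62°C.
Environment:
  Environment to 3600 m: -12.4 × 3.4 km = -42.16°C, so T = -24.76°C.
T_parcel − T_env = -9.62 − (-24.76) = +15.14°C

+15.14°C (parcel warmer than environment)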